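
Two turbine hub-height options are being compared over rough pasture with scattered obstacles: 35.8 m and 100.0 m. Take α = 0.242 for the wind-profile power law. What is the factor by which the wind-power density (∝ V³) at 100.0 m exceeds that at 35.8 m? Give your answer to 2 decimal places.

Speed ratio: V_B/V_A = (z_B/z_A)^α = (100.0/35.8)^0.242 = (2.7933)^0.242 = 1.28221
Power-density ratio: P_B/P_A = (V_B/V_A)³ = (1.28221)³ = 2.10805

2.11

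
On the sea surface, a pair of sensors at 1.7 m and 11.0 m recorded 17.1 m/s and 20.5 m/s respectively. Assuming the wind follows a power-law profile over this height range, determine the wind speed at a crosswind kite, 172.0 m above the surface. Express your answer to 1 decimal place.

First find α: α = ln(V₂/V₁)/ln(z₂/z₁) = ln(20.5/17.1)/ln(11.0/1.7) = 0.18135/1.86727 = 0.0971
Extrapolate from 11.0 m to 172.0 m: V₃ = 20.5 × (172.0/11.0)^0.0971 = 20.5 × 1.3061 = 26.7748 m/s

26.8 m/s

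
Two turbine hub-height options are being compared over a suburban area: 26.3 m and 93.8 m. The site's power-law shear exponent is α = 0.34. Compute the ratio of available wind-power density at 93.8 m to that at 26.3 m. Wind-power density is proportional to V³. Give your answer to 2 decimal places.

3.66

Speed ratio: V_B/V_A = (z_B/z_A)^α = (93.8/26.3)^0.34 = (3.5665)^0.34 = 1.54086
Power-density ratio: P_B/P_A = (V_B/V_A)³ = (1.54086)³ = 3.65841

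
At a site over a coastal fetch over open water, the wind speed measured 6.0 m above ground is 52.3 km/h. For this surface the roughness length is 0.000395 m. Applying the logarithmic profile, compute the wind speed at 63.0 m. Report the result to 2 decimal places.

65.07 km/h

Log law: V(z) ∝ ln(z/z₀), so V₂/V₁ = ln(z₂/z₀) / ln(z₁/z₀).
ln(63.0/0.000395) = 11.9798, ln(6.0/0.000395) = 9.6284
V₂ = 52.3 × 11.9798/9.6284 = 52.3 × 1.2442 = 65.0723 km/h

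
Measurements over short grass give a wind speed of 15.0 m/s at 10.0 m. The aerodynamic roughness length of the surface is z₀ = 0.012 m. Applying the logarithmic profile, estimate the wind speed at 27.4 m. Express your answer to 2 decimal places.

17.25 m/s

Log law: V(z) ∝ ln(z/z₀), so V₂/V₁ = ln(z₂/z₀) / ln(z₁/z₀).
ln(27.4/0.012) = 7.7334, ln(10.0/0.012) = 6.7254
V₂ = 15.0 × 7.7334/6.7254 = 15.0 × 1.1499 = 17.2481 m/s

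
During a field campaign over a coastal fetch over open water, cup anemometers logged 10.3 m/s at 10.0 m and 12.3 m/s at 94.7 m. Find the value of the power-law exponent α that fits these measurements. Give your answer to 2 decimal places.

Power law: V₂/V₁ = (z₂/z₁)^α ⇒ α = ln(V₂/V₁) / ln(z₂/z₁)
α = ln(12.3/10.3) / ln(94.7/10.0) = ln(1.1942) / ln(9.4700)
  = 0.17746 / 2.24813 = 0.07893

α ≈ 0.08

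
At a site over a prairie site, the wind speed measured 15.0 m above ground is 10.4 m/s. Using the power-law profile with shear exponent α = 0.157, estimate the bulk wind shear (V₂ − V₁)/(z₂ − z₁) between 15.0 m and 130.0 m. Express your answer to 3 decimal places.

0.036 m/s/m

Power law: V₂ = V₁ · (z₂/z₁)^α = 10.4 × (8.6667)^0.157 = 14.5974 m/s
ΔV/Δz = (14.5974 − 10.4)/(130.0 − 15.0) = 4.1974/115.0000 = 0.03650 m/s/m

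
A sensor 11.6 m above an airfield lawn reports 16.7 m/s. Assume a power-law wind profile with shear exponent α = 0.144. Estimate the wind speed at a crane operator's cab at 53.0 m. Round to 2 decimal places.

Power-law profile: V₂ = V₁ · (z₂/z₁)^α
V₂ = 16.7 × (53.0/11.6)^0.144 = 16.7 × (4.5690)^0.144
    = 16.7 × 1.2446 = 20.7841 m/s

20.78 m/s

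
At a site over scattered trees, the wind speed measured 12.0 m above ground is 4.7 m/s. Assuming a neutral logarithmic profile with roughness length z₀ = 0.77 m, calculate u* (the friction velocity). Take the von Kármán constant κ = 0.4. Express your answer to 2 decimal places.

Log law: V(z) = (u*/κ) · ln(z/z₀) ⇒ u* = κ · V / ln(z/z₀)
u* = 0.4 × 4.7 / ln(12.0/0.77) = 0.4 × 4.7 / 2.7463
   = 1.8800 / 2.7463 = 0.6846 m/s

u* ≈ 0.68 m/s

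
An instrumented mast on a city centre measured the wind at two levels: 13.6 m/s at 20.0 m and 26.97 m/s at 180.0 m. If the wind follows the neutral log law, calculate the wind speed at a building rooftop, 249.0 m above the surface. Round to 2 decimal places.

Log law: V ∝ ln(z/z₀). From the pair, with r = V₁/V₂ = 0.50426,
ln z₀ = (ln z₁ − r·ln z₂)/(1 − r) = (2.9957 − 0.50426×5.1930)/0.49574 = 0.7607 → z₀ = 2.140 m
V₃ = V₁ · ln(z₃/z₀)/ln(z₁/z₀) = 13.6 × 4.7567/2.2350 = 28.9445 m/s

28.94 m/s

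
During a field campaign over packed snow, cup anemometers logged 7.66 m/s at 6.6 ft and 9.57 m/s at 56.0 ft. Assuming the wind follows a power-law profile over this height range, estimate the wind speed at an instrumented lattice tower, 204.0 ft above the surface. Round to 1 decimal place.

10.9 m/s

First find α: α = ln(V₂/V₁)/ln(z₂/z₁) = ln(9.57/7.66)/ln(56.0/6.6) = 0.22262/2.13828 = 0.1041
Extrapolate from 56.0 ft to 204.0 ft: V₃ = 9.57 × (204.0/56.0)^0.1041 = 9.57 × 1.1441 = 10.9488 m/s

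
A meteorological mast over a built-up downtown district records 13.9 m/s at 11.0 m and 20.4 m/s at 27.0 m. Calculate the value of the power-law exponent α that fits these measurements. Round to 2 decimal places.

Power law: V₂/V₁ = (z₂/z₁)^α ⇒ α = ln(V₂/V₁) / ln(z₂/z₁)
α = ln(20.4/13.9) / ln(27.0/11.0) = ln(1.4676) / ln(2.4545)
  = 0.38365 / 0.89794 = 0.42725

α ≈ 0.43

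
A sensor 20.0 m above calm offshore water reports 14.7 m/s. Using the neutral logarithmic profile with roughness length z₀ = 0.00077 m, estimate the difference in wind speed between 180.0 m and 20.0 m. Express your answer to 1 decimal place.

3.2 m/s

Log law: V₂ = V₁ · ln(z₂/z₀)/ln(z₁/z₀) = 14.7 × 12.3621/10.1649 = 17.8775 m/s
ΔV = 17.8775 − 14.7 = 3.1775 m/s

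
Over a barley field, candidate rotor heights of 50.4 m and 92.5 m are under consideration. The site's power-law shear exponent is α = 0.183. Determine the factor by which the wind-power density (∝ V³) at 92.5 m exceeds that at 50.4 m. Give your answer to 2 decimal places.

Speed ratio: V_B/V_A = (z_B/z_A)^α = (92.5/50.4)^0.183 = (1.8353)^0.183 = 1.11753
Power-density ratio: P_B/P_A = (V_B/V_A)³ = (1.11753)³ = 1.39565

1.40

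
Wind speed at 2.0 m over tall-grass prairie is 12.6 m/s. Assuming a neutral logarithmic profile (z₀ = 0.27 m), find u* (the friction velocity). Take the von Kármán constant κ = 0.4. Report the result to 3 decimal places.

Log law: V(z) = (u*/κ) · ln(z/z₀) ⇒ u* = κ · V / ln(z/z₀)
u* = 0.4 × 12.6 / ln(2.0/0.27) = 0.4 × 12.6 / 2.0025
   = 5.0400 / 2.0025 = 2.5169 m/s

u* ≈ 2.517 m/s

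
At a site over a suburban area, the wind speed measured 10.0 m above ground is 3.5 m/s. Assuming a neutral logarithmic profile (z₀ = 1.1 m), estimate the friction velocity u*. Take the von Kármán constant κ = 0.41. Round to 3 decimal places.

u* ≈ 0.650 m/s

Log law: V(z) = (u*/κ) · ln(z/z₀) ⇒ u* = κ · V / ln(z/z₀)
u* = 0.41 × 3.5 / ln(10.0/1.1) = 0.41 × 3.5 / 2.2073
   = 1.4350 / 2.2073 = 0.6501 m/s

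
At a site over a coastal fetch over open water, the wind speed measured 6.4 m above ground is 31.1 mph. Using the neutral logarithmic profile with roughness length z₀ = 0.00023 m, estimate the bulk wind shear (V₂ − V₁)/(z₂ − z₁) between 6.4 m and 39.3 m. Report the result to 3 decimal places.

0.168 mph/m

Log law: V₂ = V₁ · ln(z₂/z₀)/ln(z₁/z₀) = 31.1 × 12.0487/10.2337 = 36.6155 mph
ΔV/Δz = (36.6155 − 31.1)/(39.3 − 6.4) = 5.5155/32.9000 = 0.16764 mph/m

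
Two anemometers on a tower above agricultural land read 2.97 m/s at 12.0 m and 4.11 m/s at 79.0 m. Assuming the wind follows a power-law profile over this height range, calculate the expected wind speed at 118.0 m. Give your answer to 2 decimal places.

First find α: α = ln(V₂/V₁)/ln(z₂/z₁) = ln(4.11/2.97)/ln(79.0/12.0) = 0.32486/1.88454 = 0.1724
Extrapolate from 79.0 m to 118.0 m: V₃ = 4.11 × (118.0/79.0)^0.1724 = 4.11 × 1.0716 = 4.4043 m/s

4.40 m/s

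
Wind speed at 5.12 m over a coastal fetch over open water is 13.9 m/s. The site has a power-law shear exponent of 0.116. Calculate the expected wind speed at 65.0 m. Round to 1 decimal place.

18.7 m/s

Power-law profile: V₂ = V₁ · (z₂/z₁)^α
V₂ = 13.9 × (65.0/5.12)^0.116 = 13.9 × (12.6953)^0.116
    = 13.9 × 1.3428 = 18.6654 m/s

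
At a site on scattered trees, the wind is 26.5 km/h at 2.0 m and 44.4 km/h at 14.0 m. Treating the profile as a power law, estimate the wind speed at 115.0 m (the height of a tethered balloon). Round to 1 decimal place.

First find α: α = ln(V₂/V₁)/ln(z₂/z₁) = ln(44.4/26.5)/ln(14.0/2.0) = 0.51609/1.94591 = 0.2652
Extrapolate from 14.0 m to 115.0 m: V₃ = 44.4 × (115.0/14.0)^0.2652 = 44.4 × 1.7481 = 77.6150 km/h

77.6 km/h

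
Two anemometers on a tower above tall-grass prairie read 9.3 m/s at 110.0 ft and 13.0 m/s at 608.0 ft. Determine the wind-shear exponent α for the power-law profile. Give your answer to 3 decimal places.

α ≈ 0.196

Power law: V₂/V₁ = (z₂/z₁)^α ⇒ α = ln(V₂/V₁) / ln(z₂/z₁)
α = ln(13.0/9.3) / ln(608.0/110.0) = ln(1.3978) / ln(5.5273)
  = 0.33493 / 1.70969 = 0.19590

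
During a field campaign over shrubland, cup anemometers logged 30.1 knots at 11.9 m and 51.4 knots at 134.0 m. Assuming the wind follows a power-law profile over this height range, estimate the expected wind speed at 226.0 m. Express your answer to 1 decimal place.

57.7 knots

First find α: α = ln(V₂/V₁)/ln(z₂/z₁) = ln(51.4/30.1)/ln(134.0/11.9) = 0.53511/2.42130 = 0.2210
Extrapolate from 134.0 m to 226.0 m: V₃ = 51.4 × (226.0/134.0)^0.2210 = 51.4 × 1.1225 = 57.6941 knots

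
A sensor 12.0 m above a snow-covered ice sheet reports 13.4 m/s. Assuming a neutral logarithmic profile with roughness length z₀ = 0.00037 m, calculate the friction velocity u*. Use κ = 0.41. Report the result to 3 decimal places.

u* ≈ 0.529 m/s

Log law: V(z) = (u*/κ) · ln(z/z₀) ⇒ u* = κ · V / ln(z/z₀)
u* = 0.41 × 13.4 / ln(12.0/0.00037) = 0.41 × 13.4 / 10.3869
   = 5.4940 / 10.3869 = 0.5289 m/s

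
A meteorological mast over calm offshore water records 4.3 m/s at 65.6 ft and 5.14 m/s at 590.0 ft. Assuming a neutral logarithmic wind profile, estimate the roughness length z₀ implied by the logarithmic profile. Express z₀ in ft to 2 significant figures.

z₀ ≈ 0.00086 ft

Log law: V(z) ∝ ln(z/z₀). With r = V₁/V₂ = 4.3/5.14 = 0.83658,
r · ln(z₂/z₀) = ln(z₁/z₀) ⇒ ln z₀ = (ln z₁ − r·ln z₂)/(1 − r)
ln z₀ = (4.18358 − 0.83658×6.38012) / 0.16342 = -7.0607
z₀ = exp(-7.0607) = 0.0008582 ft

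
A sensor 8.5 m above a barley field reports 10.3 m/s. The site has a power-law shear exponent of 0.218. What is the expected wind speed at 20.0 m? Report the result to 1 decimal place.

Power-law profile: V₂ = V₁ · (z₂/z₁)^α
V₂ = 10.3 × (20.0/8.5)^0.218 = 10.3 × (2.3529)^0.218
    = 10.3 × 1.2051 = 12.4122 m/s

12.4 m/s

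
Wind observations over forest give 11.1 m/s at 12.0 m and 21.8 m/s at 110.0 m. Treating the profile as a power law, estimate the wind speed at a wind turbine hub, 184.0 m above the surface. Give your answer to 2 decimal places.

First find α: α = ln(V₂/V₁)/ln(z₂/z₁) = ln(21.8/11.1)/ln(110.0/12.0) = 0.67496/2.21557 = 0.3046
Extrapolate from 110.0 m to 184.0 m: V₃ = 21.8 × (184.0/110.0)^0.3046 = 21.8 × 1.1697 = 25.4989 m/s

25.50 m/s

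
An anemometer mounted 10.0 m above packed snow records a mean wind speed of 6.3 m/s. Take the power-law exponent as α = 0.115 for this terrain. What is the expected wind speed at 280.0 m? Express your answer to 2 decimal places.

9.24 m/s

Power-law profile: V₂ = V₁ · (z₂/z₁)^α
V₂ = 6.3 × (280.0/10.0)^0.115 = 6.3 × (28.0000)^0.115
    = 6.3 × 1.4670 = 9.2420 m/s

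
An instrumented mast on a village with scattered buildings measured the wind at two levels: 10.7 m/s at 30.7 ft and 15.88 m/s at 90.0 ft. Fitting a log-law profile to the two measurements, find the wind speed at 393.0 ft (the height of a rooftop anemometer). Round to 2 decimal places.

Log law: V ∝ ln(z/z₀). From the pair, with r = V₁/V₂ = 0.67380,
ln z₀ = (ln z₁ − r·ln z₂)/(1 − r) = (3.4243 − 0.67380×4.4998)/0.32620 = 1.2026 → z₀ = 3.329 ft
V₃ = V₁ · ln(z₃/z₀)/ln(z₁/z₀) = 10.7 × 4.7712/2.2217 = 22.9790 m/s

22.98 m/s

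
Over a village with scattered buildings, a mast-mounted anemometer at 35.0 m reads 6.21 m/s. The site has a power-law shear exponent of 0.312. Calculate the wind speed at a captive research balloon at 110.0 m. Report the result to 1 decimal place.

Power-law profile: V₂ = V₁ · (z₂/z₁)^α
V₂ = 6.21 × (110.0/35.0)^0.312 = 6.21 × (3.1429)^0.312
    = 6.21 × 1.4294 = 8.8768 m/s

8.9 m/s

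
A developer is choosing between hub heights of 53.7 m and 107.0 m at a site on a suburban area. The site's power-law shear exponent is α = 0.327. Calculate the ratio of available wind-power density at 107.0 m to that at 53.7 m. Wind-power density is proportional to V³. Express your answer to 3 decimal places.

Speed ratio: V_B/V_A = (z_B/z_A)^α = (107.0/53.7)^0.327 = (1.9926)^0.327 = 1.25287
Power-density ratio: P_B/P_A = (V_B/V_A)³ = (1.25287)³ = 1.96662

1.967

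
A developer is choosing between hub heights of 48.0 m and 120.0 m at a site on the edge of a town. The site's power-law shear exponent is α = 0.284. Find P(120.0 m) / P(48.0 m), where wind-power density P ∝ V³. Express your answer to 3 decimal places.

2.183

Speed ratio: V_B/V_A = (z_B/z_A)^α = (120.0/48.0)^0.284 = (2.5000)^0.284 = 1.29722
Power-density ratio: P_B/P_A = (V_B/V_A)³ = (1.29722)³ = 2.18296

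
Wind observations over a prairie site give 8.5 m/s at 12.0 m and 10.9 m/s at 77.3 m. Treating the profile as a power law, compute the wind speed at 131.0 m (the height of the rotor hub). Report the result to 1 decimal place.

11.7 m/s

First find α: α = ln(V₂/V₁)/ln(z₂/z₁) = ln(10.9/8.5)/ln(77.3/12.0) = 0.24870/1.86279 = 0.1335
Extrapolate from 77.3 m to 131.0 m: V₃ = 10.9 × (131.0/77.3)^0.1335 = 10.9 × 1.0730 = 11.6953 m/s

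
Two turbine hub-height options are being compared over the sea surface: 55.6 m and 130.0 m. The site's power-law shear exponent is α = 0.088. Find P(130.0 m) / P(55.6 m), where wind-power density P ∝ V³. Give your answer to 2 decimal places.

Speed ratio: V_B/V_A = (z_B/z_A)^α = (130.0/55.6)^0.088 = (2.3381)^0.088 = 1.07761
Power-density ratio: P_B/P_A = (V_B/V_A)³ = (1.07761)³ = 1.25136

1.25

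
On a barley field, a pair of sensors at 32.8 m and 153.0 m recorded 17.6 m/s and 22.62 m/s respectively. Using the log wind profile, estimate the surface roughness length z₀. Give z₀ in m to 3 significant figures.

z₀ ≈ 0.148 m

Log law: V(z) ∝ ln(z/z₀). With r = V₁/V₂ = 17.6/22.62 = 0.77807,
r · ln(z₂/z₀) = ln(z₁/z₀) ⇒ ln z₀ = (ln z₁ − r·ln z₂)/(1 − r)
ln z₀ = (3.49043 − 0.77807×5.03044) / 0.22193 = -1.9088
z₀ = exp(-1.9088) = 0.1483 m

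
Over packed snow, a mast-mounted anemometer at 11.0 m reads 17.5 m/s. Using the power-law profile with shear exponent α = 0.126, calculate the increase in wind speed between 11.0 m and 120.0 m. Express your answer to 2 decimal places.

Power law: V₂ = V₁ · (z₂/z₁)^α = 17.5 × (10.9091)^0.126 = 23.6483 m/s
ΔV = 23.6483 − 17.5 = 6.1483 m/s

6.15 m/s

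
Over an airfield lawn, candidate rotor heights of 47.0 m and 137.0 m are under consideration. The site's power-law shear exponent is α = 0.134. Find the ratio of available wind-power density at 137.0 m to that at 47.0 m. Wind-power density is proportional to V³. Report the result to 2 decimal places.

1.54

Speed ratio: V_B/V_A = (z_B/z_A)^α = (137.0/47.0)^0.134 = (2.9149)^0.134 = 1.15414
Power-density ratio: P_B/P_A = (V_B/V_A)³ = (1.15414)³ = 1.53737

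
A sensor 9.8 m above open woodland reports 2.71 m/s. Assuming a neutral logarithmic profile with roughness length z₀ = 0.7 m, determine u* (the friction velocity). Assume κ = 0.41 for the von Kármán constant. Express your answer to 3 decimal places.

Log law: V(z) = (u*/κ) · ln(z/z₀) ⇒ u* = κ · V / ln(z/z₀)
u* = 0.41 × 2.71 / ln(9.8/0.7) = 0.41 × 2.71 / 2.6391
   = 1.1111 / 2.6391 = 0.4210 m/s

u* ≈ 0.421 m/s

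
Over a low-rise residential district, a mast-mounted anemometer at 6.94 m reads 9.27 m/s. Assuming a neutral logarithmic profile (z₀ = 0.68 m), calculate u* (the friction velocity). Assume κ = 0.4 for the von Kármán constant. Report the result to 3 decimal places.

u* ≈ 1.596 m/s

Log law: V(z) = (u*/κ) · ln(z/z₀) ⇒ u* = κ · V / ln(z/z₀)
u* = 0.4 × 9.27 / ln(6.94/0.68) = 0.4 × 9.27 / 2.3230
   = 3.7080 / 2.3230 = 1.5962 m/s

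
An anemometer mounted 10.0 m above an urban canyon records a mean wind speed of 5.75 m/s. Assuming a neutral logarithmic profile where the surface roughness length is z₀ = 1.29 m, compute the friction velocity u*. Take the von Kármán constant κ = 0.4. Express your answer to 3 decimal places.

Log law: V(z) = (u*/κ) · ln(z/z₀) ⇒ u* = κ · V / ln(z/z₀)
u* = 0.4 × 5.75 / ln(10.0/1.29) = 0.4 × 5.75 / 2.0479
   = 2.3000 / 2.0479 = 1.1231 m/s

u* ≈ 1.123 m/s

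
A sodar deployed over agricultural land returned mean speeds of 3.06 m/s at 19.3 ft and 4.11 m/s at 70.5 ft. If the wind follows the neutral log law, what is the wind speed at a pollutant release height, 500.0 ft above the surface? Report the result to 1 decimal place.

Log law: V ∝ ln(z/z₀). From the pair, with r = V₁/V₂ = 0.74453,
ln z₀ = (ln z₁ − r·ln z₂)/(1 − r) = (2.9601 − 0.74453×4.2556)/0.25547 = -0.8154 → z₀ = 0.4425 ft
V₃ = V₁ · ln(z₃/z₀)/ln(z₁/z₀) = 3.06 × 7.0300/3.7755 = 5.6978 m/s

5.7 m/s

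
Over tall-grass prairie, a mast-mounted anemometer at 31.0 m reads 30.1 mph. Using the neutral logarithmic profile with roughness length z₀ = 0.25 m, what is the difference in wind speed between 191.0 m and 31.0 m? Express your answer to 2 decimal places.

11.35 mph

Log law: V₂ = V₁ · ln(z₂/z₀)/ln(z₁/z₀) = 30.1 × 6.6386/4.8203 = 41.4542 mph
ΔV = 41.4542 − 30.1 = 11.3542 mph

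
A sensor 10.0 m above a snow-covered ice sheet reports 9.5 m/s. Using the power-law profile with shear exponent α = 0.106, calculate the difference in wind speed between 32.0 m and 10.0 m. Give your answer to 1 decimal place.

Power law: V₂ = V₁ · (z₂/z₁)^α = 9.5 × (3.2000)^0.106 = 10.7466 m/s
ΔV = 10.7466 − 9.5 = 1.2466 m/s

1.2 m/s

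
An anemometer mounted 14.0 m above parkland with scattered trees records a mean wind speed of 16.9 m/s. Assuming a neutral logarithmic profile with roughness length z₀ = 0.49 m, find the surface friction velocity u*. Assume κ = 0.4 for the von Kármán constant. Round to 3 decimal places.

Log law: V(z) = (u*/κ) · ln(z/z₀) ⇒ u* = κ · V / ln(z/z₀)
u* = 0.4 × 16.9 / ln(14.0/0.49) = 0.4 × 16.9 / 3.3524
   = 6.7600 / 3.3524 = 2.0165 m/s

u* ≈ 2.016 m/s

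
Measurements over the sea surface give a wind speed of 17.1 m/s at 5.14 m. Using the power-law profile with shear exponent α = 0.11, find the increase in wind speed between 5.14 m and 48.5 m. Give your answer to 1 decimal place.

4.8 m/s

Power law: V₂ = V₁ · (z₂/z₁)^α = 17.1 × (9.4358)^0.11 = 21.8888 m/s
ΔV = 21.8888 − 17.1 = 4.7888 m/s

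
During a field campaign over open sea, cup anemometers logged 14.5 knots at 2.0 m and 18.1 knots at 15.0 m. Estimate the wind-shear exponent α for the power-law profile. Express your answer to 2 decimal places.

α ≈ 0.11

Power law: V₂/V₁ = (z₂/z₁)^α ⇒ α = ln(V₂/V₁) / ln(z₂/z₁)
α = ln(18.1/14.5) / ln(15.0/2.0) = ln(1.2483) / ln(7.5000)
  = 0.22176 / 2.01490 = 0.11006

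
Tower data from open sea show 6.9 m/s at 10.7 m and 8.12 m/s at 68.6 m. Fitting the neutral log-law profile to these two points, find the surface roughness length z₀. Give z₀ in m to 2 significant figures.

z₀ ≈ 0.00029 m

Log law: V(z) ∝ ln(z/z₀). With r = V₁/V₂ = 6.9/8.12 = 0.84975,
r · ln(z₂/z₀) = ln(z₁/z₀) ⇒ ln z₀ = (ln z₁ − r·ln z₂)/(1 − r)
ln z₀ = (2.37024 − 0.84975×4.22829) / 0.15025 = -8.1384
z₀ = exp(-8.1384) = 0.0002921 m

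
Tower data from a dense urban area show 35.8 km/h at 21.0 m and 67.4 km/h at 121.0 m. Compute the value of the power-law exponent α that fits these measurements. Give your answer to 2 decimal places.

α ≈ 0.36

Power law: V₂/V₁ = (z₂/z₁)^α ⇒ α = ln(V₂/V₁) / ln(z₂/z₁)
α = ln(67.4/35.8) / ln(121.0/21.0) = ln(1.8827) / ln(5.7619)
  = 0.63270 / 1.75127 = 0.36128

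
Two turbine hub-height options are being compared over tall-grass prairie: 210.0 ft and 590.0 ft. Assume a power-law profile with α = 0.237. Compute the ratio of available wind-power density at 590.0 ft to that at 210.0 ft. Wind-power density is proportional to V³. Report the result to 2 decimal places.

Speed ratio: V_B/V_A = (z_B/z_A)^α = (590.0/210.0)^0.237 = (2.8095)^0.237 = 1.27740
Power-density ratio: P_B/P_A = (V_B/V_A)³ = (1.27740)³ = 2.08438

2.08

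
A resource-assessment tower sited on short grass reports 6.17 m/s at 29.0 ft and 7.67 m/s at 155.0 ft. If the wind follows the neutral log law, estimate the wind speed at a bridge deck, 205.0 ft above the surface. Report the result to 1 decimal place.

7.9 m/s

Log law: V ∝ ln(z/z₀). From the pair, with r = V₁/V₂ = 0.80443,
ln z₀ = (ln z₁ − r·ln z₂)/(1 − r) = (3.3673 − 0.80443×5.0434)/0.19557 = -3.5272 → z₀ = 0.02939 ft
V₃ = V₁ · ln(z₃/z₀)/ln(z₁/z₀) = 6.17 × 8.8502/6.8945 = 7.9202 m/s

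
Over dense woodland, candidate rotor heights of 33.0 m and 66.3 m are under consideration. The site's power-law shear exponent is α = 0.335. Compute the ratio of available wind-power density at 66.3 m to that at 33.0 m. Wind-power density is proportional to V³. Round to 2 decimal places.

Speed ratio: V_B/V_A = (z_B/z_A)^α = (66.3/33.0)^0.335 = (2.0091)^0.335 = 1.26330
Power-density ratio: P_B/P_A = (V_B/V_A)³ = (1.26330)³ = 2.01611

2.02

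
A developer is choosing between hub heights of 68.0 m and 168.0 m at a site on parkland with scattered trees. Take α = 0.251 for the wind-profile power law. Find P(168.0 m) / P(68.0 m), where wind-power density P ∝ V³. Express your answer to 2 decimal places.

Speed ratio: V_B/V_A = (z_B/z_A)^α = (168.0/68.0)^0.251 = (2.4706)^0.251 = 1.25485
Power-density ratio: P_B/P_A = (V_B/V_A)³ = (1.25485)³ = 1.97596

1.98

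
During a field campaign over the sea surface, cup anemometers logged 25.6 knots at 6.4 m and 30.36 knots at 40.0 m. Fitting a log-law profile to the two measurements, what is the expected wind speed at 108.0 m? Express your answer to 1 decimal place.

Log law: V ∝ ln(z/z₀). From the pair, with r = V₁/V₂ = 0.84321,
ln z₀ = (ln z₁ − r·ln z₂)/(1 − r) = (1.8563 − 0.84321×3.6889)/0.15679 = -7.9996 → z₀ = 0.0003356 m
V₃ = V₁ · ln(z₃/z₀)/ln(z₁/z₀) = 25.6 × 12.6817/9.8559 = 32.9399 knots

32.9 knots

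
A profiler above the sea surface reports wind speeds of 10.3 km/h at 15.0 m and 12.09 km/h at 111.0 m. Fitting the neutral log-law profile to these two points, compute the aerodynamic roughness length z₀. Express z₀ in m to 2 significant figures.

z₀ ≈ 0.00015 m

Log law: V(z) ∝ ln(z/z₀). With r = V₁/V₂ = 10.3/12.09 = 0.85194,
r · ln(z₂/z₀) = ln(z₁/z₀) ⇒ ln z₀ = (ln z₁ − r·ln z₂)/(1 − r)
ln z₀ = (2.70805 − 0.85194×4.70953) / 0.14806 = -8.8088
z₀ = exp(-8.8088) = 0.0001494 m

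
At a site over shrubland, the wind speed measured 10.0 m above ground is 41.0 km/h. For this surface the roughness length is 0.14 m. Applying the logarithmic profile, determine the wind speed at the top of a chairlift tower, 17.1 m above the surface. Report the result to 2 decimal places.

Log law: V(z) ∝ ln(z/z₀), so V₂/V₁ = ln(z₂/z₀) / ln(z₁/z₀).
ln(17.1/0.14) = 4.8052, ln(10.0/0.14) = 4.2687
V₂ = 41.0 × 4.8052/4.2687 = 41.0 × 1.1257 = 46.1529 km/h

46.15 km/h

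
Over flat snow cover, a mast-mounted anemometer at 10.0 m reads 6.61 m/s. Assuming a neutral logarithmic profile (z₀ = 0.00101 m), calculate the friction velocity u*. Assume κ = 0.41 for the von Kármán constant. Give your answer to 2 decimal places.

Log law: V(z) = (u*/κ) · ln(z/z₀) ⇒ u* = κ · V / ln(z/z₀)
u* = 0.41 × 6.61 / ln(10.0/0.00101) = 0.41 × 6.61 / 9.2004
   = 2.7101 / 9.2004 = 0.2946 m/s

u* ≈ 0.29 m/s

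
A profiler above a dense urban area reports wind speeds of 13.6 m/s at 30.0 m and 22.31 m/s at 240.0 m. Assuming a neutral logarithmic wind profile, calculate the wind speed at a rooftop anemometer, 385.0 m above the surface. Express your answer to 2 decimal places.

Log law: V ∝ ln(z/z₀). From the pair, with r = V₁/V₂ = 0.60959,
ln z₀ = (ln z₁ − r·ln z₂)/(1 − r) = (3.4012 − 0.60959×5.4806)/0.39041 = 0.1543 → z₀ = 1.167 m
V₃ = V₁ · ln(z₃/z₀)/ln(z₁/z₀) = 13.6 × 5.7989/3.2469 = 24.2896 m/s

24.29 m/s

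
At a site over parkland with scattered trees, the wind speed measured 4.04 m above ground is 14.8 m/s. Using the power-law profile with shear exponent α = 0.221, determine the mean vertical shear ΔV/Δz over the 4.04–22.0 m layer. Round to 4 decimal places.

Power law: V₂ = V₁ · (z₂/z₁)^α = 14.8 × (5.4455)^0.221 = 21.5242 m/s
ΔV/Δz = (21.5242 − 14.8)/(22.0 − 4.04) = 6.7242/17.9600 = 0.37440 m/s/m

0.3744 m/s/m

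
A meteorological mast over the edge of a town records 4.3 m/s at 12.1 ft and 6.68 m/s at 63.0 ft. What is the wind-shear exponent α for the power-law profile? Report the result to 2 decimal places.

α ≈ 0.27

Power law: V₂/V₁ = (z₂/z₁)^α ⇒ α = ln(V₂/V₁) / ln(z₂/z₁)
α = ln(6.68/4.3) / ln(63.0/12.1) = ln(1.5535) / ln(5.2066)
  = 0.44050 / 1.64993 = 0.26698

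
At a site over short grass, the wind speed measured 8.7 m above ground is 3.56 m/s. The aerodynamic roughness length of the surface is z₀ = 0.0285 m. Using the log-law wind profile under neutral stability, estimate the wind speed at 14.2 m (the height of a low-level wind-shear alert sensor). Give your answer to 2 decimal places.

3.86 m/s

Log law: V(z) ∝ ln(z/z₀), so V₂/V₁ = ln(z₂/z₀) / ln(z₁/z₀).
ln(14.2/0.0285) = 6.2111, ln(8.7/0.0285) = 5.7212
V₂ = 3.56 × 6.2111/5.7212 = 3.56 × 1.0856 = 3.8649 m/s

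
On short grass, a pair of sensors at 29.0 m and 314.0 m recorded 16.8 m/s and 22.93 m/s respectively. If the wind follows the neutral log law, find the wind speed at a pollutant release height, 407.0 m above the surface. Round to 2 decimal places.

Log law: V ∝ ln(z/z₀). From the pair, with r = V₁/V₂ = 0.73266,
ln z₀ = (ln z₁ − r·ln z₂)/(1 − r) = (3.3673 − 0.73266×5.7494)/0.26734 = -3.1611 → z₀ = 0.04238 m
V₃ = V₁ · ln(z₃/z₀)/ln(z₁/z₀) = 16.8 × 9.1699/6.5284 = 23.5976 m/s

23.60 m/s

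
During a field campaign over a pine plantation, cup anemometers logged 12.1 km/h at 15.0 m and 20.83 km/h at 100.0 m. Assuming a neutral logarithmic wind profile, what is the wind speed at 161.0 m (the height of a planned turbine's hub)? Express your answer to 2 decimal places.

Log law: V ∝ ln(z/z₀). From the pair, with r = V₁/V₂ = 0.58089,
ln z₀ = (ln z₁ − r·ln z₂)/(1 − r) = (2.7081 − 0.58089×4.6052)/0.41911 = 0.0786 → z₀ = 1.082 m
V₃ = V₁ · ln(z₃/z₀)/ln(z₁/z₀) = 12.1 × 5.0028/2.6295 = 23.0215 km/h

23.02 km/h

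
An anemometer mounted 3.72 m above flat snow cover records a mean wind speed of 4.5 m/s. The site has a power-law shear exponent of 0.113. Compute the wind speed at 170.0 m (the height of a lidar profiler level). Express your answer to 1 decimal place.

6.9 m/s

Power-law profile: V₂ = V₁ · (z₂/z₁)^α
V₂ = 4.5 × (170.0/3.72)^0.113 = 4.5 × (45.6989)^0.113
    = 4.5 × 1.5402 = 6.9308 m/s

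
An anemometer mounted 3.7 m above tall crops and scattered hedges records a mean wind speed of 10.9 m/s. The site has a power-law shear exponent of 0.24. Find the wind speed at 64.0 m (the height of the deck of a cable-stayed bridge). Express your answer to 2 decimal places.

Power-law profile: V₂ = V₁ · (z₂/z₁)^α
V₂ = 10.9 × (64.0/3.7)^0.24 = 10.9 × (17.2973)^0.24
    = 10.9 × 1.9821 = 21.6044 m/s

21.60 m/s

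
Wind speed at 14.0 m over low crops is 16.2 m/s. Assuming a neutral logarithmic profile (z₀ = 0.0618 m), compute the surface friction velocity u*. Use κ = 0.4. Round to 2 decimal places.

u* ≈ 1.19 m/s

Log law: V(z) = (u*/κ) · ln(z/z₀) ⇒ u* = κ · V / ln(z/z₀)
u* = 0.4 × 16.2 / ln(14.0/0.0618) = 0.4 × 16.2 / 5.4229
   = 6.4800 / 5.4229 = 1.1949 m/s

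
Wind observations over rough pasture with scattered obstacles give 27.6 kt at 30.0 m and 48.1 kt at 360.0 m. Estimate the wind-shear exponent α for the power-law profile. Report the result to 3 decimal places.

Power law: V₂/V₁ = (z₂/z₁)^α ⇒ α = ln(V₂/V₁) / ln(z₂/z₁)
α = ln(48.1/27.6) / ln(360.0/30.0) = ln(1.7428) / ln(12.0000)
  = 0.55547 / 2.48491 = 0.22354

α ≈ 0.224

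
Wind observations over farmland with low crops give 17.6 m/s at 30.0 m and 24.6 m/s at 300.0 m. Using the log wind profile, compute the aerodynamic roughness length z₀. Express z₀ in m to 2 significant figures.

Log law: V(z) ∝ ln(z/z₀). With r = V₁/V₂ = 17.6/24.6 = 0.71545,
r · ln(z₂/z₀) = ln(z₁/z₀) ⇒ ln z₀ = (ln z₁ − r·ln z₂)/(1 − r)
ln z₀ = (3.40120 − 0.71545×5.70378) / 0.28455 = -2.3882
z₀ = exp(-2.3882) = 0.09180 m

z₀ ≈ 0.092 m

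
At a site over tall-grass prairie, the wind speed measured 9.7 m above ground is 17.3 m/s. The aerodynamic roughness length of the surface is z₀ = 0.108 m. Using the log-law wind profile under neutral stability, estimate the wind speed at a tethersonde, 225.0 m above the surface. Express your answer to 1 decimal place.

Log law: V(z) ∝ ln(z/z₀), so V₂/V₁ = ln(z₂/z₀) / ln(z₁/z₀).
ln(225.0/0.108) = 7.6417, ln(9.7/0.108) = 4.4977
V₂ = 17.3 × 7.6417/4.4977 = 17.3 × 1.6990 = 29.3929 m/s

29.4 m/s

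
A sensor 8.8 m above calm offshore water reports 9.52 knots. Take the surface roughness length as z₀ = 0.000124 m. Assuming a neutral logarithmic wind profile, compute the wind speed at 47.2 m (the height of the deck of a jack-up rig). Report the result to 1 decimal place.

Log law: V(z) ∝ ln(z/z₀), so V₂/V₁ = ln(z₂/z₀) / ln(z₁/z₀).
ln(47.2/0.000124) = 12.8496, ln(8.8/0.000124) = 11.1700
V₂ = 9.52 × 12.8496/11.1700 = 9.52 × 1.1504 = 10.9515 knots

11.0 knots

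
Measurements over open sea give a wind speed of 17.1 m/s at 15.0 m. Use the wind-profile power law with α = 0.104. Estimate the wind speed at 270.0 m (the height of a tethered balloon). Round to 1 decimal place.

Power-law profile: V₂ = V₁ · (z₂/z₁)^α
V₂ = 17.1 × (270.0/15.0)^0.104 = 17.1 × (18.0000)^0.104
    = 17.1 × 1.3507 = 23.0964 m/s

23.1 m/s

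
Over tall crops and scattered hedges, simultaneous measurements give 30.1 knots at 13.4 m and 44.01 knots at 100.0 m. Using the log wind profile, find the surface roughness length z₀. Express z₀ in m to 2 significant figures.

z₀ ≈ 0.17 m

Log law: V(z) ∝ ln(z/z₀). With r = V₁/V₂ = 30.1/44.01 = 0.68394,
r · ln(z₂/z₀) = ln(z₁/z₀) ⇒ ln z₀ = (ln z₁ − r·ln z₂)/(1 − r)
ln z₀ = (2.59525 − 0.68394×4.60517) / 0.31606 = -1.7540
z₀ = exp(-1.7540) = 0.1731 m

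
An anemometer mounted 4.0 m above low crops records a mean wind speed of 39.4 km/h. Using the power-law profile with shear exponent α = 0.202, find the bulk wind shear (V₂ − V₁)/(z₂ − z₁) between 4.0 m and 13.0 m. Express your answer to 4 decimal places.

Power law: V₂ = V₁ · (z₂/z₁)^α = 39.4 × (3.2500)^0.202 = 49.9916 km/h
ΔV/Δz = (49.9916 − 39.4)/(13.0 − 4.0) = 10.5916/9.0000 = 1.17684 km/h/m

1.1768 km/h/m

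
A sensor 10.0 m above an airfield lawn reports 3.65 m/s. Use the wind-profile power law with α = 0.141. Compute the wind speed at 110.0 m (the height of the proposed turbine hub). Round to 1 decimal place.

5.1 m/s

Power-law profile: V₂ = V₁ · (z₂/z₁)^α
V₂ = 3.65 × (110.0/10.0)^0.141 = 3.65 × (11.0000)^0.141
    = 3.65 × 1.4023 = 5.1183 m/s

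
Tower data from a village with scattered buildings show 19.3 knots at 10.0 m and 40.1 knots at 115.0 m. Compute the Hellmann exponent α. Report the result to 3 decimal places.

α ≈ 0.299

Power law: V₂/V₁ = (z₂/z₁)^α ⇒ α = ln(V₂/V₁) / ln(z₂/z₁)
α = ln(40.1/19.3) / ln(115.0/10.0) = ln(2.0777) / ln(11.5000)
  = 0.73127 / 2.44235 = 0.29941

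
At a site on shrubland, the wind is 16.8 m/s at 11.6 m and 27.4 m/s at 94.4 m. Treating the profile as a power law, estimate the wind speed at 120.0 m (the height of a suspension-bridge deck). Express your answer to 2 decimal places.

28.98 m/s

First find α: α = ln(V₂/V₁)/ln(z₂/z₁) = ln(27.4/16.8)/ln(94.4/11.6) = 0.48916/2.09654 = 0.2333
Extrapolate from 94.4 m to 120.0 m: V₃ = 27.4 × (120.0/94.4)^0.2333 = 27.4 × 1.0576 = 28.9778 m/s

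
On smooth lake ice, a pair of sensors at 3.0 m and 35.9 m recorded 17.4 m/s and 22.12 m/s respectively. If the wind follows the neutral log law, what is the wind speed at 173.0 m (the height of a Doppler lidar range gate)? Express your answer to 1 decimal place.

25.1 m/s

Log law: V ∝ ln(z/z₀). From the pair, with r = V₁/V₂ = 0.78662,
ln z₀ = (ln z₁ − r·ln z₂)/(1 − r) = (1.0986 − 0.78662×3.5807)/0.21338 = -8.0516 → z₀ = 0.0003186 m
V₃ = V₁ · ln(z₃/z₀)/ln(z₁/z₀) = 17.4 × 13.2049/9.1502 = 25.1104 m/s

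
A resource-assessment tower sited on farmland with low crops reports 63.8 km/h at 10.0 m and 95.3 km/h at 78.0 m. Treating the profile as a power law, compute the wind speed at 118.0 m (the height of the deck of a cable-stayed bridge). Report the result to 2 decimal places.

First find α: α = ln(V₂/V₁)/ln(z₂/z₁) = ln(95.3/63.8)/ln(78.0/10.0) = 0.40128/2.05412 = 0.1954
Extrapolate from 78.0 m to 118.0 m: V₃ = 95.3 × (118.0/78.0)^0.1954 = 95.3 × 1.0842 = 103.3272 km/h

103.33 km/h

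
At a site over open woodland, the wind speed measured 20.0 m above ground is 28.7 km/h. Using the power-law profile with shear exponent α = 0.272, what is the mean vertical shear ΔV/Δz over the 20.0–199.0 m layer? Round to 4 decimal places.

Power law: V₂ = V₁ · (z₂/z₁)^α = 28.7 × (9.9500)^0.272 = 53.6154 km/h
ΔV/Δz = (53.6154 − 28.7)/(199.0 − 20.0) = 24.9154/179.0000 = 0.13919 km/h/m

0.1392 km/h/m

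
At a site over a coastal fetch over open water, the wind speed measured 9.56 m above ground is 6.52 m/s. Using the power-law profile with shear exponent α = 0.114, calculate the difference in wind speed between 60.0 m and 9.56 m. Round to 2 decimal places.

Power law: V₂ = V₁ · (z₂/z₁)^α = 6.52 × (6.2762)^0.114 = 8.0387 m/s
ΔV = 8.0387 − 6.52 = 1.5187 m/s

1.52 m/s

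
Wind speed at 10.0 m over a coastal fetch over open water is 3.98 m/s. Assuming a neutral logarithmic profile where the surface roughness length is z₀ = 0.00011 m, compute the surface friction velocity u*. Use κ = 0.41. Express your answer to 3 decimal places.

u* ≈ 0.143 m/s

Log law: V(z) = (u*/κ) · ln(z/z₀) ⇒ u* = κ · V / ln(z/z₀)
u* = 0.41 × 3.98 / ln(10.0/0.00011) = 0.41 × 3.98 / 11.4176
   = 1.6318 / 11.4176 = 0.1429 m/s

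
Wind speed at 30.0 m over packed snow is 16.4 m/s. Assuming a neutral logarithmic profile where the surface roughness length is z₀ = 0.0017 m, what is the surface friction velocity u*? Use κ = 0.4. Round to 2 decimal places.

u* ≈ 0.67 m/s

Log law: V(z) = (u*/κ) · ln(z/z₀) ⇒ u* = κ · V / ln(z/z₀)
u* = 0.4 × 16.4 / ln(30.0/0.0017) = 0.4 × 16.4 / 9.7783
   = 6.5600 / 9.7783 = 0.6709 m/s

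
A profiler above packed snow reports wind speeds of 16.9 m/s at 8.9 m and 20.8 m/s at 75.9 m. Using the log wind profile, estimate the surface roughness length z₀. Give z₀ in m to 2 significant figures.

Log law: V(z) ∝ ln(z/z₀). With r = V₁/V₂ = 16.9/20.8 = 0.81250,
r · ln(z₂/z₀) = ln(z₁/z₀) ⇒ ln z₀ = (ln z₁ − r·ln z₂)/(1 − r)
ln z₀ = (2.18605 − 0.81250×4.32942) / 0.18750 = -7.1019
z₀ = exp(-7.1019) = 0.0008236 m

z₀ ≈ 0.00082 m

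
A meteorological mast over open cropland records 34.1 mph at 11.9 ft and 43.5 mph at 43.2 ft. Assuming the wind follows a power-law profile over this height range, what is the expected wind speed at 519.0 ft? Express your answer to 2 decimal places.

69.56 mph

First find α: α = ln(V₂/V₁)/ln(z₂/z₁) = ln(43.5/34.1)/ln(43.2/11.9) = 0.24346/1.28930 = 0.1888
Extrapolate from 43.2 ft to 519.0 ft: V₃ = 43.5 × (519.0/43.2)^0.1888 = 43.5 × 1.5991 = 69.5616 mph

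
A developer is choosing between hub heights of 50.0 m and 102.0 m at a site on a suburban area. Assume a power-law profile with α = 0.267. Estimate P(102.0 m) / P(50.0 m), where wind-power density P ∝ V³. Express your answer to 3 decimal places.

1.770

Speed ratio: V_B/V_A = (z_B/z_A)^α = (102.0/50.0)^0.267 = (2.0400)^0.267 = 1.20968
Power-density ratio: P_B/P_A = (V_B/V_A)³ = (1.20968)³ = 1.77017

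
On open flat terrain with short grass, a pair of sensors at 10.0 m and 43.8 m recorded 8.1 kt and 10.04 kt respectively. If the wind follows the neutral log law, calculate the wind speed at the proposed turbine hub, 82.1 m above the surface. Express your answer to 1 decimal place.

Log law: V ∝ ln(z/z₀). From the pair, with r = V₁/V₂ = 0.80677,
ln z₀ = (ln z₁ − r·ln z₂)/(1 − r) = (2.3026 − 0.80677×3.7796)/0.19323 = -3.8645 → z₀ = 0.02097 m
V₃ = V₁ · ln(z₃/z₀)/ln(z₁/z₀) = 8.1 × 8.2724/6.1671 = 10.8652 kt

10.9 kt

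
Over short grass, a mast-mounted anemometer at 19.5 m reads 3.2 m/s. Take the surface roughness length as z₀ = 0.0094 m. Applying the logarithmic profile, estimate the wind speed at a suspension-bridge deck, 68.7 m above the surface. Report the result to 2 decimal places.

3.73 m/s

Log law: V(z) ∝ ln(z/z₀), so V₂/V₁ = ln(z₂/z₀) / ln(z₁/z₀).
ln(68.7/0.0094) = 8.8968, ln(19.5/0.0094) = 7.6375
V₂ = 3.2 × 8.8968/7.6375 = 3.2 × 1.1649 = 3.7276 m/s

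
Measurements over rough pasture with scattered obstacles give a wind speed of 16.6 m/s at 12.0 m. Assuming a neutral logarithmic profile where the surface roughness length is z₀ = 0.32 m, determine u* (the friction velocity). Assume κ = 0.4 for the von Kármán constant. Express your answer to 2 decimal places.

u* ≈ 1.83 m/s

Log law: V(z) = (u*/κ) · ln(z/z₀) ⇒ u* = κ · V / ln(z/z₀)
u* = 0.4 × 16.6 / ln(12.0/0.32) = 0.4 × 16.6 / 3.6243
   = 6.6400 / 3.6243 = 1.8321 m/s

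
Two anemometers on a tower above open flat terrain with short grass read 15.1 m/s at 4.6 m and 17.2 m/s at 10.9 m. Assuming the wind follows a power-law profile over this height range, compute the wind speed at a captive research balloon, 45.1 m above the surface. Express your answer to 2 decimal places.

First find α: α = ln(V₂/V₁)/ln(z₂/z₁) = ln(17.2/15.1)/ln(10.9/4.6) = 0.13021/0.86271 = 0.1509
Extrapolate from 10.9 m to 45.1 m: V₃ = 17.2 × (45.1/10.9)^0.1509 = 17.2 × 1.2391 = 21.3117 m/s

21.31 m/s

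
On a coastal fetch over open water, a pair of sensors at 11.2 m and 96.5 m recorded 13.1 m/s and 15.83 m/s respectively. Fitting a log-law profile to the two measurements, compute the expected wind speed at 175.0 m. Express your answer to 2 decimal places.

Log law: V ∝ ln(z/z₀). From the pair, with r = V₁/V₂ = 0.82754,
ln z₀ = (ln z₁ − r·ln z₂)/(1 − r) = (2.4159 − 0.82754×4.5695)/0.17246 = -7.9184 → z₀ = 0.0003640 m
V₃ = V₁ · ln(z₃/z₀)/ln(z₁/z₀) = 13.1 × 13.0831/10.3343 = 16.5845 m/s

16.58 m/s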